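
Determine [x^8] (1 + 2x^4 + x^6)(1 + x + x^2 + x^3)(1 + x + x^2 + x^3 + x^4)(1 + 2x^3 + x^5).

29

(1 + 2x^4 + x^6) has coefficients 1,0,0,0,2,0,1 for degrees 0…6.
(1 + x + x^2 + x^3) has coefficients 1,1,1,1,0,0,0,0,0 for degrees 0…8.
Multiplying by (1 + x + x^2 + x^3 + x^4) gives running coefficients 1,2,3,4,4,3,2,1,0 for degrees 0…8.
Finally multiplying by (1 + 2x^3 + x^5), the product of all factors after the first has coefficients 1,2,3,6,8,10,12,12,10 for degrees 0…8.
[x^8] = 1·10 + 2·8 + 1·3 = 29.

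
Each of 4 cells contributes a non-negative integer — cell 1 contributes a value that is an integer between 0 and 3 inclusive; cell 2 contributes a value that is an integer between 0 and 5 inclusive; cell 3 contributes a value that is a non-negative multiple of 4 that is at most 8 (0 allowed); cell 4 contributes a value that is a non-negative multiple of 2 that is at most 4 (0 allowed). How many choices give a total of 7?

The generating function for the choices is (1 + t + t² + t³)·(1 + t + t² + t³ + t⁴ + t⁵)·(1 + t⁴ + t⁸)·(1 + t² + t⁴); the count is [t⁷].
(1 + t + t² + t³) has coefficients 1,1,1,1 for degrees 0…3.
(1 + t + t² + t³ + t⁴ + t⁵) has coefficients 1,1,1,1,1,1,0,0 for degrees 0…7.
Multiplying by (1 + t⁴ + t⁸) gives running coefficients 1,1,1,1,2,2,1,1 for degrees 0…7.
Finally multiplying by (1 + t² + t⁴), the product of all factors after the first has coefficients 1,1,2,2,4,4,4,4 for degrees 0…7.
[t⁷] = 1·4 + 1·4 + 1·4 + 1·4 = 16.

16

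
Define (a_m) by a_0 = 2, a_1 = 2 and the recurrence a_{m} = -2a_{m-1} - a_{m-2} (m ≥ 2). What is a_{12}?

-46

The ordinary generating function has denominator 1 + 2z + z^2.
Iterating the recurrence: a_0,…,a_{12} = 2, 2, -6, 10, -14, 18, -22, 26, -30, 34, -38, 42, -46.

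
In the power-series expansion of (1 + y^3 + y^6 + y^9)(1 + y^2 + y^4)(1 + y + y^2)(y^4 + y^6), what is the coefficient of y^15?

(1 + y^3 + y^6 + y^9) has coefficients 1,0,0,1,0,0,1,0,0,1 for degrees 0…9.
(1 + y^2 + y^4) has coefficients 1,0,1,0,1,0,0,0,0,0,0,0,0,0,0,0 for degrees 0…15.
Multiplying by (1 + y + y^2) gives running coefficients 1,1,2,1,2,1,1,0,0,0,0,0,0,0,0,0 for degrees 0…15.
Finally multiplying by (y^4 + y^6), the product of all factors after the first has coefficients 0,0,0,0,1,1,3,2,4,2,3,1,1,0,0,0 for degrees 0…15.
[y^15] = 1·0 + 1·1 + 1·2 + 1·3 = 6.

6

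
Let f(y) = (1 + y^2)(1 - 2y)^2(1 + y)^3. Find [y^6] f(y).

8

(1 + y^2) has coefficients 1,0,1 for degrees 0…2.
(1 - 2y)^2 has coefficients 1,-4,4,0,0,0,0 for degrees 0…6.
Finally multiplying by (1 + y)^3, the product of all factors after the first has coefficients 1,-1,-5,1,8,4,0 for degrees 0…6.
[y^6] = 1·0 + 1·8 = 8.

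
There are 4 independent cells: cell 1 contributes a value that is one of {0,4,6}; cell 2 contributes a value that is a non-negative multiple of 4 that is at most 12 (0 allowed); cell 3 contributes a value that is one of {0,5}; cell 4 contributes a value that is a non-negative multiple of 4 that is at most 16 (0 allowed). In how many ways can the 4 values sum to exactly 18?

The generating function for the choices is (1 + q^4 + q^6)·(1 + q^4 + q^8 + q^12)·(1 + q^5)·(1 + q^4 + q^8 + q^12 + q^16); the count is [q^18].
(1 + q^4 + q^6) has coefficients 1,0,0,0,1,0,1 for degrees 0…6.
(1 + q^4 + q^8 + q^12) has coefficients 1,0,0,0,1,0,0,0,1,0,0,0,1,0,0,0,0,0,0 for degrees 0…18.
Multiplying by (1 + q^5) gives running coefficients 1,0,0,0,1,1,0,0,1,1,0,0,1,1,0,0,0,1,0 for degrees 0…18.
Finally multiplying by (1 + q^4 + q^8 + q^12 + q^16), the product of all factors after the first has coefficients 1,0,0,0,2,1,0,0,3,2,0,0,4,3,0,0,4,4,0 for degrees 0…18.
[q^18] = 1·0 + 1·0 + 1·4 = 4.

4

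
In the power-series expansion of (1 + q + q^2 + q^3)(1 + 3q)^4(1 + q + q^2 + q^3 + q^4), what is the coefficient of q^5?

(1 + q + q^2 + q^3) has coefficients 1,1,1,1 for degrees 0…3.
(1 + 3q)^4 has coefficients 1,12,54,108,81,0 for degrees 0…5.
Finally multiplying by (1 + q + q^2 + q^3 + q^4), the product of all factors after the first has coefficients 1,13,67,175,256,255 for degrees 0…5.
[q^5] = 1·255 + 1·256 + 1·175 + 1·67 = 753.

753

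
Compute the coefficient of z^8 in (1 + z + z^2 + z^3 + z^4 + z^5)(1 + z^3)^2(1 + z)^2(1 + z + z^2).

36

(1 + z + z^2 + z^3 + z^4 + z^5) has coefficients 1,1,1,1,1,1 for degrees 0…5.
(1 + z^3)^2 has coefficients 1,0,0,2,0,0,1,0,0 for degrees 0…8.
Multiplying by (1 + z)^2 gives running coefficients 1,2,1,2,4,2,1,2,1 for degrees 0…8.
Finally multiplying by (1 + z + z^2), the product of all factors after the first has coefficients 1,3,4,5,7,8,7,5,4 for degrees 0…8.
[z^8] = 1·4 + 1·5 + 1·7 + 1·8 + 1·7 + 1·5 = 36.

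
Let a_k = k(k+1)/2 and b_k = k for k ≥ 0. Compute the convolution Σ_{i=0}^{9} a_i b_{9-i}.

330

Write out a_i and b_{9-i} for i = 0,…,9 and sum the products.
Σ = 0·9 + 1·8 + 3·7 + 6·6 + 10·5 + 15·4 + 21·3 + 28·2 + 36·1 + 45·0 = 330.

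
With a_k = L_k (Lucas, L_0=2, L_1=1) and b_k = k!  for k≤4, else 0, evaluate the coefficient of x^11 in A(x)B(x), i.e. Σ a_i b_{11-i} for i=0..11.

This is [x^11] in the product of the two ordinary generating functions.
Σ = 2·0 + 1·0 + 3·0 + 4·0 + 7·0 + 11·0 + 18·0 + 29·24 + 47·6 + 76·2 + 123·1 + 199·1 = 1452.

1452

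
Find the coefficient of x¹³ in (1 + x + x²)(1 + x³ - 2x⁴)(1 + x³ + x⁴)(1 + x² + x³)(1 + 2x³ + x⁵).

-11

(1 + x + x²) has coefficients 1,1,1 for degrees 0…2.
(1 + x³ - 2x⁴) has coefficients 1,0,0,1,-2,0,0,0,0,0,0,0,0,0 for degrees 0…13.
Multiplying by (1 + x³ + x⁴) gives running coefficients 1,0,0,2,-1,0,1,-1,-2,0,0,0,0,0 for degrees 0…13.
Multiplying by (1 + x² + x³) gives running coefficients 1,0,1,3,-1,2,2,-2,-1,0,-3,-2,0,0 for degrees 0…13.
Finally multiplying by (1 + 2x³ + x⁵), the product of all factors after the first has coefficients 1,0,1,5,-1,5,8,-3,6,3,-5,-2,-2,-7 for degrees 0…13.
[x¹³] = 1·(-7) + 1·(-2) + 1·(-2) = -11.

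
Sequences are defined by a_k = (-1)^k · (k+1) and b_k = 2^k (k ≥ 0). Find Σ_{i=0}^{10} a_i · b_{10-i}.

459

This is [x^10] in the product of the two ordinary generating functions.
Σ = 1·1024 − 2·512 + 3·256 − 4·128 + 5·64 − 6·32 + 7·16 − 8·8 + 9·4 − 10·2 + 11·1 = 459.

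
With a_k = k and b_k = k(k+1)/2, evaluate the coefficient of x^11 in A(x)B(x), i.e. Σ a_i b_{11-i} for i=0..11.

715

Write out a_i and b_{11-i} for i = 0,…,11 and sum the products.
Σ = 0·66 + 1·55 + 2·45 + 3·36 + 4·28 + 5·21 + 6·15 + 7·10 + 8·6 + 9·3 + 10·1 + 11·0 = 715.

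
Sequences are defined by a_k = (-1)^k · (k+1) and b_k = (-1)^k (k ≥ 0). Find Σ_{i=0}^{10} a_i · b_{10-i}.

This is [x^10] in the product of the two ordinary generating functions.
Σ = 1·1 − 2·(-1) + 3·1 − 4·(-1) + 5·1 − 6·(-1) + 7·1 − 8·(-1) + 9·1 − 10·(-1) + 11·1 = 66.

66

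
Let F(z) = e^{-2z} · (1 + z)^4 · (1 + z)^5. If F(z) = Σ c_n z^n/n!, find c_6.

-4544

The EGF product rule gives c_6 = Σ_{k_1+k_2+k_3=6} C(6; k_1,k_2,k_3) · ∏ g_i(k_i), where e^{-2z} gives (-2)^k; (1+z)^4 gives the falling factorial (4)_k; (1+z)^5 gives the falling factorial (5)_k.
g_1(k) for k = 0…6: 1, -2, 4, -8, 16, -32, 64.
g_2(k) for k = 0…6: 1, 4, 12, 24, 24, 0, 0.
g_3(k) for k = 0…6: 1, 5, 20, 60, 120, 120, 0.
First combine the last two factors: h(k) = Σ_j C(k,j)·g_2(j)·g_3(k−j) for k = 0…6: 1, 9, 72, 504, 3024, 15120, 60480.
c_6 = Σ_k C(6,k)·g_1(k)·h(6−k) = 1·1·60480 + 6·(-2)·15120 + 15·4·3024 + 20·(-8)·504 + 15·16·72 + 6·(-32)·9 + 1·64·1 = 60480 − 181440 + 181440 − 80640 + 17280 − 1728 + 64 = -4544.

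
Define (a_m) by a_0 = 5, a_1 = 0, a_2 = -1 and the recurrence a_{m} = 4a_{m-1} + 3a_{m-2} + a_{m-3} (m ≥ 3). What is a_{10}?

The ordinary generating function has denominator 1 - 4y - 3y^2 - y^3.
Iterating the recurrence: a_0,…,a_{10} = 5, 0, -1, 1, 1, 6, 28, 131, 614, 2877, 13481.

13481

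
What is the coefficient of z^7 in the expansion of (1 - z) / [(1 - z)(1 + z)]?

-1

Partial fractions give a closed form: a_n = (1)·(-1)^n.
At n = 7: a_7 = -1.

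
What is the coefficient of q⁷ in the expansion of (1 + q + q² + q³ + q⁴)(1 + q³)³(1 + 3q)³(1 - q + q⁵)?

37

(1 + q + q² + q³ + q⁴) has coefficients 1,1,1,1,1 for degrees 0…4.
(1 + q³)³ has coefficients 1,0,0,3,0,0,3,0 for degrees 0…7.
Multiplying by (1 + 3q)³ gives running coefficients 1,9,27,30,27,81,84,27 for degrees 0…7.
Finally multiplying by (1 - q + q⁵), the product of all factors after the first has coefficients 1,8,18,3,-3,55,12,-30 for degrees 0…7.
[q⁷] = 1·(-30) + 1·12 + 1·55 + 1·(-3) + 1·3 = 37.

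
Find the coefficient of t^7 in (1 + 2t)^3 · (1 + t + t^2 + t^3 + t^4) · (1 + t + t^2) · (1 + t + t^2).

(1 + 2t)^3 has coefficients 1,6,12,8 for degrees 0…3.
(1 + t + t^2 + t^3 + t^4) has coefficients 1,1,1,1,1,0,0,0 for degrees 0…7.
Multiplying by (1 + t + t^2) gives running coefficients 1,2,3,3,3,2,1,0 for degrees 0…7.
Finally multiplying by (1 + t + t^2), the product of all factors after the first has coefficients 1,3,6,8,9,8,6,3 for degrees 0…7.
[t^7] = 1·3 + 6·6 + 12·8 + 8·9 = 207.

207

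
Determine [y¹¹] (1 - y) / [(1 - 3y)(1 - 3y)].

1476225

The denominator gives the recurrence a_n = 6a_(n−1) − 9a_(n−2) for n ≥ 2; the numerator fixes a_0 = 1, a_1 = 5.
Iterating: 1, 5, 21, 81, 297, 1053, 3645, 12393, 41553, 137781, 452709, 1476225, so a_11 = 1476225.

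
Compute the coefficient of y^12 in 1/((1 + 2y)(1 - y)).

2731

Partial fractions give a closed form: a_n = (2/3)·(-2)^n + (1/3)·1^n.
At n = 12: a_12 = 2731.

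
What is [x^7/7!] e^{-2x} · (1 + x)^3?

The EGF product rule gives c_7 = Σ_{k_1+k_2=7} C(7; k_1,k_2) · ∏ g_i(k_i), where e^{-2x} gives (-2)^k; (1+x)^3 gives the falling factorial (3)_k.
g_1(k) for k = 0…7: 1, -2, 4, -8, 16, -32, 64, -128.
g_2(k) for k = 0…7: 1, 3, 6, 6, 0, 0, 0, 0.
c_7 = Σ_k C(7,k)·g_1(k)·g_2(7−k) = 35·16·6 + 21·(-32)·6 + 7·64·3 + 1·(-128)·1 = 3360 − 4032 + 1344 − 128 = 544.

544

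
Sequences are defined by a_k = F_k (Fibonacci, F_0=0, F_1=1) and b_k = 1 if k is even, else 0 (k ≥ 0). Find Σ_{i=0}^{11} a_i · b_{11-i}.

144

The convolution is the x^11 coefficient of A(x)B(x).
Σ = 0·0 + 1·1 + 1·0 + 2·1 + 3·0 + 5·1 + 8·0 + 13·1 + 21·0 + 34·1 + 55·0 + 89·1 = 144.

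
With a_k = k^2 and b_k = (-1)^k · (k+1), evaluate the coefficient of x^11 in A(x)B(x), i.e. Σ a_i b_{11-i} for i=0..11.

Write out a_i and b_{11-i} for i = 0,…,11 and sum the products.
Σ = 0·(-12) + 1·11 + 4·(-10) + 9·9 + 16·(-8) + 25·7 + 36·(-6) + 49·5 + 64·(-4) + 81·3 + 100·(-2) + 121·1 = 36.

36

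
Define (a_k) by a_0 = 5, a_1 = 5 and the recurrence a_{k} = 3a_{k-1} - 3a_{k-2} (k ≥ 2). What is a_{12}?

The ordinary generating function has denominator 1 - 3y + 3y^2.
Iterating the recurrence: a_0,…,a_{12} = 5, 5, 0, -15, -45, -90, -135, -135, 0, 405, 1215, 2430, 3645.

3645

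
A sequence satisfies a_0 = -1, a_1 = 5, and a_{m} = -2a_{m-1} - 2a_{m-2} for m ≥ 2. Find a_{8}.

The ordinary generating function has denominator 1 + 2y + 2y^2.
Iterating the recurrence: a_0,…,a_{8} = -1, 5, -8, 6, 4, -20, 32, -24, -16.

-16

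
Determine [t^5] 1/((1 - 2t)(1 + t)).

21

Partial fractions give a closed form: a_n = (2/3)·2^n + (1/3)·(-1)^n.
At n = 5: a_5 = 21.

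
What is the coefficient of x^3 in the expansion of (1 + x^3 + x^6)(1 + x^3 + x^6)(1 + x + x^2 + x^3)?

3

(1 + x^3 + x^6) has coefficients 1,0,0,1 for degrees 0…3.
(1 + x^3 + x^6) has coefficients 1,0,0,1 for degrees 0…3.
Finally multiplying by (1 + x + x^2 + x^3), the product of all factors after the first has coefficients 1,1,1,2 for degrees 0…3.
[x^3] = 1·2 + 1·1 = 3.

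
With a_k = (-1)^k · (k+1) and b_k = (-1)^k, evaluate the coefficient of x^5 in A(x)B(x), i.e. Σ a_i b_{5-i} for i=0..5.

The convolution is the x^5 coefficient of A(x)B(x).
Σ = 1·(-1) − 2·1 + 3·(-1) − 4·1 + 5·(-1) − 6·1 = -21.

-21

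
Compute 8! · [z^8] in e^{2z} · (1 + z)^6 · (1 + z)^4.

49079936

The EGF product rule gives c_8 = Σ_{k_1+k_2+k_3=8} C(8; k_1,k_2,k_3) · ∏ g_i(k_i), where e^{2z} gives (2)^k; (1+z)^6 gives the falling factorial (6)_k; (1+z)^4 gives the falling factorial (4)_k.
g_1(k) for k = 0…8: 1, 2, 4, 8, 16, 32, 64, 128, 256.
g_2(k) for k = 0…8: 1, 6, 30, 120, 360, 720, 720, 0, 0.
g_3(k) for k = 0…8: 1, 4, 12, 24, 24, 0, 0, 0, 0.
First combine the last two factors: h(k) = Σ_j C(k,j)·g_2(j)·g_3(k−j) for k = 0…8: 1, 10, 90, 720, 5040, 30240, 151200, 604800, 1814400.
c_8 = Σ_k C(8,k)·g_1(k)·h(8−k) = 1·1·1814400 + 8·2·604800 + 28·4·151200 + 56·8·30240 + 70·16·5040 + 56·32·720 + 28·64·90 + 8·128·10 + 1·256·1 = 1814400 + 9676800 + 16934400 + 13547520 + 5644800 + 1290240 + 161280 + 10240 + 256 = 49079936.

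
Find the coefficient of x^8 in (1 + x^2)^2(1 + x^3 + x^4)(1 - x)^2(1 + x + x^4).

2

(1 + x^2)^2 has coefficients 1,0,2,0,1 for degrees 0…4.
(1 + x^3 + x^4) has coefficients 1,0,0,1,1,0,0,0,0 for degrees 0…8.
Multiplying by (1 - x)^2 gives running coefficients 1,-2,1,1,-1,-1,1,0,0 for degrees 0…8.
Finally multiplying by (1 + x + x^4), the product of all factors after the first has coefficients 1,-1,-1,2,1,-4,1,2,-1 for degrees 0…8.
[x^8] = 1·(-1) + 2·1 + 1·1 = 2.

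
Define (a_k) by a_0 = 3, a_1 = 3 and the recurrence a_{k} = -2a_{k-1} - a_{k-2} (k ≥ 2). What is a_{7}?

39

The ordinary generating function has denominator 1 + 2q + q^2.
Iterating the recurrence: a_0,…,a_{7} = 3, 3, -9, 15, -21, 27, -33, 39.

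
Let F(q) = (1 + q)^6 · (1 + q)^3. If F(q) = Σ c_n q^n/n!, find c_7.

The EGF product rule gives c_7 = Σ_{k_1+k_2=7} C(7; k_1,k_2) · ∏ g_i(k_i), where (1+q)^6 gives the falling factorial (6)_k; (1+q)^3 gives the falling factorial (3)_k.
g_1(k) for k = 0…7: 1, 6, 30, 120, 360, 720, 720, 0.
g_2(k) for k = 0…7: 1, 3, 6, 6, 0, 0, 0, 0.
c_7 = Σ_k C(7,k)·g_1(k)·g_2(7−k) = 35·360·6 + 21·720·6 + 7·720·3 = 75600 + 90720 + 15120 = 181440.

181440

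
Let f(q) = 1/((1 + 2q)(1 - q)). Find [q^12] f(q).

2731

The denominator gives the recurrence a_n = −a_(n−1) + 2a_(n−2) for n ≥ 2; the numerator fixes a_0 = 1, a_1 = -1.
Iterating: 1, -1, 3, -5, 11, -21, 43, -85, 171, -341, 683, -1365, 2731, so a_12 = 2731.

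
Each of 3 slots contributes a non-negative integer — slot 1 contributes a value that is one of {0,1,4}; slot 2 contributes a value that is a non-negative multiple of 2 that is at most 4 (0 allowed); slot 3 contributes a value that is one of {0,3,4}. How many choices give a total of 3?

The generating function for the choices is (1 + t + t^4)·(1 + t^2 + t^4)·(1 + t^3 + t^4); the count is [t^3].
(1 + t + t^4) has coefficients 1,1,0,0 for degrees 0…3.
(1 + t^2 + t^4) has coefficients 1,0,1,0 for degrees 0…3.
Finally multiplying by (1 + t^3 + t^4), the product of all factors after the first has coefficients 1,0,1,1 for degrees 0…3.
[t^3] = 1·1 + 1·1 = 2.

2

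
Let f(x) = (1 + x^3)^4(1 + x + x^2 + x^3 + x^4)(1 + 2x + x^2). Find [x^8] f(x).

(1 + x^3)^4 has coefficients 1,0,0,4,0,0,6,0,0 for degrees 0…8.
(1 + x + x^2 + x^3 + x^4) has coefficients 1,1,1,1,1,0,0,0,0 for degrees 0…8.
Finally multiplying by (1 + 2x + x^2), the product of all factors after the first has coefficients 1,3,4,4,4,3,1,0,0 for degrees 0…8.
[x^8] = 1·0 + 4·3 + 6·4 = 36.

36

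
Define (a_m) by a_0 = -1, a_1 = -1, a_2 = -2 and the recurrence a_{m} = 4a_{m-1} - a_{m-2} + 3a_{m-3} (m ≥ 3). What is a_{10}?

The ordinary generating function has denominator 1 - 4q + q^2 - 3q^3.
Iterating the recurrence: a_0,…,a_{10} = -1, -1, -2, -10, -41, -160, -629, -2479, -9767, -38476, -151574.

-151574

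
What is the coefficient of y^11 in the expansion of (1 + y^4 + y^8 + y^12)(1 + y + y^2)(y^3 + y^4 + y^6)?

(1 + y^4 + y^8 + y^12) has coefficients 1,0,0,0,1,0,0,0,1,0,0,0 for degrees 0…11.
(1 + y + y^2) has coefficients 1,1,1,0,0,0,0,0,0,0,0,0 for degrees 0…11.
Finally multiplying by (y^3 + y^4 + y^6), the product of all factors after the first has coefficients 0,0,0,1,2,2,2,1,1,0,0,0 for degrees 0…11.
[y^11] = 1·0 + 1·1 + 1·1 = 2.

2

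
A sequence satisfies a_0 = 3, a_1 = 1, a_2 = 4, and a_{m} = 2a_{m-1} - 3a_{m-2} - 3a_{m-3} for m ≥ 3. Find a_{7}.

The ordinary generating function has denominator 1 - 2y + 3y^2 + 3y^3.
Iterating the recurrence: a_0,…,a_{7} = 3, 1, 4, -4, -23, -46, -11, 185.

185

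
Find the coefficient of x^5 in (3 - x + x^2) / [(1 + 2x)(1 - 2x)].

-16

The denominator gives the recurrence a_n = 4a_(n−2) for n ≥ 3; the numerator fixes a_0 = 3, a_1 = -1, a_2 = 13.
Iterating: 3, -1, 13, -4, 52, -16, so a_5 = -16.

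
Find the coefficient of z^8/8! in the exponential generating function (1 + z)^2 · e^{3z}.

The EGF product rule gives c_8 = Σ_{k_1+k_2=8} C(8; k_1,k_2) · ∏ g_i(k_i), where (1+z)^2 gives the falling factorial (2)_k; e^{3z} gives (3)^k.
g_1(k) for k = 0…8: 1, 2, 2, 0, 0, 0, 0, 0, 0.
g_2(k) for k = 0…8: 1, 3, 9, 27, 81, 243, 729, 2187, 6561.
c_8 = Σ_k C(8,k)·g_1(k)·g_2(8−k) = 1·1·6561 + 8·2·2187 + 28·2·729 = 6561 + 34992 + 40824 = 82377.

82377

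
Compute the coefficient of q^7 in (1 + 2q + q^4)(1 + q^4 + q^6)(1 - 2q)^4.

(1 + 2q + q^4) has coefficients 1,2,0,0,1 for degrees 0…4.
(1 + q^4 + q^6) has coefficients 1,0,0,0,1,0,1,0 for degrees 0…7.
Finally multiplying by (1 - 2q)^4, the product of all factors after the first has coefficients 1,-8,24,-32,17,-8,25,-40 for degrees 0…7.
[q^7] = 1·(-40) + 2·25 + 1·(-32) = -22.

-22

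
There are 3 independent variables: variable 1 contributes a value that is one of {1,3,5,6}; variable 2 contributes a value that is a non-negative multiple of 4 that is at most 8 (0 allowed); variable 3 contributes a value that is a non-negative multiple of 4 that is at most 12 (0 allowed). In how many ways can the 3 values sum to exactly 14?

3

The generating function for the choices is (q + q^3 + q^5 + q^6)·(1 + q^4 + q^8)·(1 + q^4 + q^8 + q^12); the count is [q^14].
(q + q^3 + q^5 + q^6) has coefficients 0,1,0,1,0,1,1 for degrees 0…6.
(1 + q^4 + q^8) has coefficients 1,0,0,0,1,0,0,0,1,0,0,0,0,0,0 for degrees 0…14.
Finally multiplying by (1 + q^4 + q^8 + q^12), the product of all factors after the first has coefficients 1,0,0,0,2,0,0,0,3,0,0,0,3,0,0 for degrees 0…14.
[q^14] = 1·0 + 1·0 + 1·0 + 1·3 = 3.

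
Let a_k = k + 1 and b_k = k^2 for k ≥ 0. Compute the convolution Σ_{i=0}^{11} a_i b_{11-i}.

This is [x^11] in the product of the two ordinary generating functions.
Σ = 1·121 + 2·100 + 3·81 + 4·64 + 5·49 + 6·36 + 7·25 + 8·16 + 9·9 + 10·4 + 11·1 + 12·0 = 1716.

1716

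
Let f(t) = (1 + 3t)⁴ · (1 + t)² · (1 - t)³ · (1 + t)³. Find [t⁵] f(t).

(1 + 3t)⁴ has coefficients 1,12,54,108,81 for degrees 0…4.
(1 + t)² has coefficients 1,2,1,0,0,0 for degrees 0…5.
Multiplying by (1 - t)³ gives running coefficients 1,-1,-2,2,1,-1 for degrees 0…5.
Finally multiplying by (1 + t)³, the product of all factors after the first has coefficients 1,2,-2,-6,0,6 for degrees 0…5.
[t⁵] = 1·6 + 12·0 + 54·(-6) + 108·(-2) + 81·2 = -372.

-372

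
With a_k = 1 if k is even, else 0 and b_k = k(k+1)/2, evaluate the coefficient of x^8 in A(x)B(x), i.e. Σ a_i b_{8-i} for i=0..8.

This is [x^8] in the product of the two ordinary generating functions.
Σ = 1·36 + 0·28 + 1·21 + 0·15 + 1·10 + 0·6 + 1·3 + 0·1 + 1·0 = 70.

70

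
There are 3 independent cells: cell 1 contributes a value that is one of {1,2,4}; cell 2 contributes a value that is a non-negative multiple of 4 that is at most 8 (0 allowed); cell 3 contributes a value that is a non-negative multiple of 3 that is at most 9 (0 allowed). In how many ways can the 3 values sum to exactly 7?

2

The generating function for the choices is (y + y^2 + y^4)·(1 + y^4 + y^8)·(1 + y^3 + y^6 + y^9); the count is [y^7].
(y + y^2 + y^4) has coefficients 0,1,1,0,1 for degrees 0…4.
(1 + y^4 + y^8) has coefficients 1,0,0,0,1,0,0,0 for degrees 0…7.
Finally multiplying by (1 + y^3 + y^6 + y^9), the product of all factors after the first has coefficients 1,0,0,1,1,0,1,1 for degrees 0…7.
[y^7] = 1·1 + 1·0 + 1·1 = 2.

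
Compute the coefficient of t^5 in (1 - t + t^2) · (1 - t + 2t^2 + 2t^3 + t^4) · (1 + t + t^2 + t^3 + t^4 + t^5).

(1 - t + t^2) has coefficients 1,-1,1 for degrees 0…2.
(1 - t + 2t^2 + 2t^3 + t^4) has coefficients 1,-1,2,2,1,0 for degrees 0…5.
Finally multiplying by (1 + t + t^2 + t^3 + t^4 + t^5), the product of all factors after the first has coefficients 1,0,2,4,5,5 for degrees 0…5.
[t^5] = 1·5 − 1·5 + 1·4 = 4.

4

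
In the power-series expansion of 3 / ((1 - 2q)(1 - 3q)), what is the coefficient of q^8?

57513

Partial fractions give a closed form: a_n = (-6)·2^n + (9)·3^n.
At n = 8: a_8 = 57513.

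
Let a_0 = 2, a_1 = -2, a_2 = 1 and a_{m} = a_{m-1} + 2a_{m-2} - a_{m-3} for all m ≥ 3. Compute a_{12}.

The ordinary generating function has denominator 1 - y - 2y^2 + y^3.
Iterating the recurrence: a_0,…,a_{12} = 2, -2, 1, -5, -1, -12, -9, -32, -38, -93, -137, -285, -466.

-466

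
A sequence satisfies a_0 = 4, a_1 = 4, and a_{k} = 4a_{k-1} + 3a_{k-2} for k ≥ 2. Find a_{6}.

12508

The ordinary generating function has denominator 1 - 4z - 3z^2.
Iterating the recurrence: a_0,…,a_{6} = 4, 4, 28, 124, 580, 2692, 12508.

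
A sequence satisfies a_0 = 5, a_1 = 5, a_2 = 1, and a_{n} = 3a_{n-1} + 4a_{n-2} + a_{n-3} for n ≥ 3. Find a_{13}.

28144082

The ordinary generating function has denominator 1 - 3z - 4z^2 - z^3.
Iterating the recurrence: a_0,…,a_{13} = 5, 5, 1, 28, 93, 392, 1576, 6389, 25863, 104721, 424004, 1716759, 6951014, 28144082.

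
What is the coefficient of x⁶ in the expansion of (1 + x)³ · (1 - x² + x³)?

1

(1 + x)³ has coefficients 1,3,3,1 for degrees 0…3.
(1 - x² + x³) has coefficients 1,0,-1,1,0,0,0 for degrees 0…6.
[x⁶] = 1·0 + 3·0 + 3·0 + 1·1 = 1.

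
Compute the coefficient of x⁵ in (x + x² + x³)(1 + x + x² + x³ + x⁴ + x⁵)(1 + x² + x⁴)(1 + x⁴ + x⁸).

8

(x + x² + x³) has coefficients 0,1,1,1 for degrees 0…3.
(1 + x + x² + x³ + x⁴ + x⁵) has coefficients 1,1,1,1,1,1 for degrees 0…5.
Multiplying by (1 + x² + x⁴) gives running coefficients 1,1,2,2,3,3 for degrees 0…5.
Finally multiplying by (1 + x⁴ + x⁸), the product of all factors after the first has coefficients 1,1,2,2,4,4 for degrees 0…5.
[x⁵] = 1·4 + 1·2 + 1·2 = 8.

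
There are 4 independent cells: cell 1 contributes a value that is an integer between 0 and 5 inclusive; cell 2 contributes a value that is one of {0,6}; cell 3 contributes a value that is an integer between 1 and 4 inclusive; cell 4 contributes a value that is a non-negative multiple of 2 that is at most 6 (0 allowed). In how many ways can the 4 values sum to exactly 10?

The generating function for the choices is (1 + z + z^2 + z^3 + z^4 + z^5)·(1 + z^6)·(z + z^2 + z^3 + z^4)·(1 + z^2 + z^4 + z^6); the count is [z^10].
(1 + z + z^2 + z^3 + z^4 + z^5) has coefficients 1,1,1,1,1,1 for degrees 0…5.
(1 + z^6) has coefficients 1,0,0,0,0,0,1,0,0,0,0 for degrees 0…10.
Multiplying by (z + z^2 + z^3 + z^4) gives running coefficients 0,1,1,1,1,0,0,1,1,1,1 for degrees 0…10.
Finally multiplying by (1 + z^2 + z^4 + z^6), the product of all factors after the first has coefficients 0,1,1,2,2,2,2,3,3,3,3 for degrees 0…10.
[z^10] = 1·3 + 1·3 + 1·3 + 1·3 + 1·2 + 1·2 = 16.

16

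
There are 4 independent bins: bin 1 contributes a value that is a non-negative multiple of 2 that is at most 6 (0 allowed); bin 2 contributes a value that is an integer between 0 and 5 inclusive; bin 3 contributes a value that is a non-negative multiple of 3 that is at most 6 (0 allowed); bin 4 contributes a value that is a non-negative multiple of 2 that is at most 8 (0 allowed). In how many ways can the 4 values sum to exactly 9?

23

The generating function for the choices is (1 + t² + t⁴ + t⁶)·(1 + t + t² + t³ + t⁴ + t⁵)·(1 + t³ + t⁶)·(1 + t² + t⁴ + t⁶ + t⁸); the count is [t⁹].
(1 + t² + t⁴ + t⁶) has coefficients 1,0,1,0,1,0,1 for degrees 0…6.
(1 + t + t² + t³ + t⁴ + t⁵) has coefficients 1,1,1,1,1,1,0,0,0,0 for degrees 0…9.
Multiplying by (1 + t³ + t⁶) gives running coefficients 1,1,1,2,2,2,2,2,2,1 for degrees 0…9.
Finally multiplying by (1 + t² + t⁴ + t⁶ + t⁸), the product of all factors after the first has coefficients 1,1,2,3,4,5,6,7,8,8 for degrees 0…9.
[t⁹] = 1·8 + 1·7 + 1·5 + 1·3 = 23.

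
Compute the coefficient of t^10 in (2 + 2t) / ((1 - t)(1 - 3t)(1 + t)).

177146

Partial fractions give a closed form: a_n = (-1)·1^n + (3)·3^n.
At n = 10: a_10 = 177146.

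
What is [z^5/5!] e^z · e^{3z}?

1024

The EGF product rule gives c_5 = Σ_{k_1+k_2=5} C(5; k_1,k_2) · ∏ g_i(k_i), where e^z gives (1)^k; e^{3z} gives (3)^k.
g_1(k) for k = 0…5: 1, 1, 1, 1, 1, 1.
g_2(k) for k = 0…5: 1, 3, 9, 27, 81, 243.
c_5 = Σ_k C(5,k)·g_1(k)·g_2(5−k) = 1·1·243 + 5·1·81 + 10·1·27 + 10·1·9 + 5·1·3 + 1·1·1 = 243 + 405 + 270 + 90 + 15 + 1 = 1024.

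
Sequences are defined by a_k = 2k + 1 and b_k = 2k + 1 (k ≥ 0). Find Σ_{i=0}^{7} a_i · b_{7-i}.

Write out a_i and b_{7-i} for i = 0,…,7 and sum the products.
Σ = 1·15 + 3·13 + 5·11 + 7·9 + 9·7 + 11·5 + 13·3 + 15·1 = 344.

344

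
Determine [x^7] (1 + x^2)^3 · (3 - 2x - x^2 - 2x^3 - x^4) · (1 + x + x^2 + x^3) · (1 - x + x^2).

(1 + x^2)^3 has coefficients 1,0,3,0,3,0,1 for degrees 0…6.
(3 - 2x - x^2 - 2x^3 - x^4) has coefficients 3,-2,-1,-2,-1,0,0,0 for degrees 0…7.
Multiplying by (1 + x + x^2 + x^3) gives running coefficients 3,1,0,-2,-6,-4,-3,-1 for degrees 0…7.
Finally multiplying by (1 - x + x^2), the product of all factors after the first has coefficients 3,-2,2,-1,-4,0,-5,-2 for degrees 0…7.
[x^7] = 1·(-2) + 3·0 + 3·(-1) + 1·(-2) = -7.

-7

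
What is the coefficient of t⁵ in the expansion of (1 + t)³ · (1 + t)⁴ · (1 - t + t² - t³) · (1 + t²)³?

(1 + t)³ has coefficients 1,3,3,1 for degrees 0…3.
(1 + t)⁴ has coefficients 1,4,6,4,1,0 for degrees 0…5.
Multiplying by (1 - t + t² - t³) gives running coefficients 1,3,3,1,-1,-3 for degrees 0…5.
Finally multiplying by (1 + t²)³, the product of all factors after the first has coefficients 1,3,6,10,11,9 for degrees 0…5.
[t⁵] = 1·9 + 3·11 + 3·10 + 1·6 = 78.

78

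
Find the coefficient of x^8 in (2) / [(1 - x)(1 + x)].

Partial fractions give a closed form: a_n = (1)·1^n + (1)·(-1)^n.
At n = 8: a_8 = 2.

2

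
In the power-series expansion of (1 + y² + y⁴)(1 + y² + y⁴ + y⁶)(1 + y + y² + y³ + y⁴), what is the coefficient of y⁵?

(1 + y² + y⁴) has coefficients 1,0,1,0,1 for degrees 0…4.
(1 + y² + y⁴ + y⁶) has coefficients 1,0,1,0,1,0 for degrees 0…5.
Finally multiplying by (1 + y + y² + y³ + y⁴), the product of all factors after the first has coefficients 1,1,2,2,3,2 for degrees 0…5.
[y⁵] = 1·2 + 1·2 + 1·1 = 5.

5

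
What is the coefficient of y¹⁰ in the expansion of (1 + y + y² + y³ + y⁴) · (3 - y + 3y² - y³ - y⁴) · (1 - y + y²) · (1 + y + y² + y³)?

(1 + y + y² + y³ + y⁴) has coefficients 1,1,1,1,1 for degrees 0…4.
(3 - y + 3y² - y³ - y⁴) has coefficients 3,-1,3,-1,-1,0,0,0,0,0,0 for degrees 0…10.
Multiplying by (1 - y + y²) gives running coefficients 3,-4,7,-5,3,0,-1,0,0,0,0 for degrees 0…10.
Finally multiplying by (1 + y + y² + y³), the product of all factors after the first has coefficients 3,-1,6,1,1,5,-3,2,-1,-1,0 for degrees 0…10.
[y¹⁰] = 1·0 + 1·(-1) + 1·(-1) + 1·2 + 1·(-3) = -3.

-3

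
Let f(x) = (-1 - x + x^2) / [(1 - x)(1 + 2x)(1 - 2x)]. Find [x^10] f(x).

The denominator gives the recurrence a_n = a_(n−1) + 4a_(n−2) − 4a_(n−3) for n ≥ 3; the numerator fixes a_0 = -1, a_1 = -2, a_2 = -5.
Iterating: -1, -2, -5, -9, -21, -37, -85, -149, -341, -597, -1365, so a_10 = -1365.

-1365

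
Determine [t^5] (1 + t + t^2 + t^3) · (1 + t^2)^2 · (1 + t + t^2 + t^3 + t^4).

(1 + t + t^2 + t^3) has coefficients 1,1,1,1 for degrees 0…3.
(1 + t^2)^2 has coefficients 1,0,2,0,1,0 for degrees 0…5.
Finally multiplying by (1 + t + t^2 + t^3 + t^4), the product of all factors after the first has coefficients 1,1,3,3,4,3 for degrees 0…5.
[t^5] = 1·3 + 1·4 + 1·3 + 1·3 = 13.

13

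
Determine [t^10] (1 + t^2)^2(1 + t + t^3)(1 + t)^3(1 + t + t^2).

10

(1 + t^2)^2 has coefficients 1,0,2,0,1 for degrees 0…4.
(1 + t + t^3) has coefficients 1,1,0,1,0,0,0,0,0,0,0 for degrees 0…10.
Multiplying by (1 + t)^3 gives running coefficients 1,4,6,5,4,3,1,0,0,0,0 for degrees 0…10.
Finally multiplying by (1 + t + t^2), the product of all factors after the first has coefficients 1,5,11,15,15,12,8,4,1,0,0 for degrees 0…10.
[t^10] = 1·0 + 2·1 + 1·8 = 10.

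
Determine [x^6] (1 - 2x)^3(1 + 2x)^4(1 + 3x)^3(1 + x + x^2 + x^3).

515

(1 - 2x)^3 has coefficients 1,-6,12,-8 for degrees 0…3.
(1 + 2x)^4 has coefficients 1,8,24,32,16,0,0 for degrees 0…6.
Multiplying by (1 + 3x)^3 gives running coefficients 1,17,123,491,1168,1656,1296 for degrees 0…6.
Finally multiplying by (1 + x + x^2 + x^3), the product of all factors after the first has coefficients 1,18,141,632,1799,3438,4611 for degrees 0…6.
[x^6] = 1·4611 − 6·3438 + 12·1799 − 8·632 = 515.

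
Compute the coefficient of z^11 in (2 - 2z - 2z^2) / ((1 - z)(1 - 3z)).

295246

The denominator gives the recurrence a_n = 4a_(n−1) − 3a_(n−2) for n ≥ 3; the numerator fixes a_0 = 2, a_1 = 6, a_2 = 16.
Iterating: 2, 6, 16, 46, 136, 406, 1216, 3646, 10936, 32806, 98416, 295246, so a_11 = 295246.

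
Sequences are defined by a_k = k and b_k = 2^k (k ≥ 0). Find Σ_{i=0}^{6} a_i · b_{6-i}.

The convolution is the x^6 coefficient of A(x)B(x).
Σ = 0·64 + 1·32 + 2·16 + 3·8 + 4·4 + 5·2 + 6·1 = 120.

120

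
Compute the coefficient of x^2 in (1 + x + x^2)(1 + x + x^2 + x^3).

3

(1 + x + x^2) has coefficients 1,1,1 for degrees 0…2.
(1 + x + x^2 + x^3) has coefficients 1,1,1 for degrees 0…2.
[x^2] = 1·1 + 1·1 + 1·1 = 3.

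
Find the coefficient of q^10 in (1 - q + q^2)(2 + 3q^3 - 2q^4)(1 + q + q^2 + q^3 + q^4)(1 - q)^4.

(1 - q + q^2) has coefficients 1,-1,1 for degrees 0…2.
(2 + 3q^3 - 2q^4) has coefficients 2,0,0,3,-2,0,0,0,0,0,0 for degrees 0…10.
Multiplying by (1 + q + q^2 + q^3 + q^4) gives running coefficients 2,2,2,5,3,1,1,1,-2,0,0 for degrees 0…10.
Finally multiplying by (1 - q)^4, the product of all factors after the first has coefficients 2,-6,6,1,-11,13,-3,-4,-1,11,-15 for degrees 0…10.
[q^10] = 1·(-15) − 1·11 + 1·(-1) = -27.

-27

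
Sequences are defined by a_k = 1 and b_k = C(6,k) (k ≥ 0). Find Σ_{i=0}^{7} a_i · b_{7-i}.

This is [x^7] in the product of the two ordinary generating functions.
Σ = 1·0 + 1·1 + 1·6 + 1·15 + 1·20 + 1·15 + 1·6 + 1·1 = 64.

64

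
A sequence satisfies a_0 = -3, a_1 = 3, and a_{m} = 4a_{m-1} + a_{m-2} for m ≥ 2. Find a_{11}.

4038807

The ordinary generating function has denominator 1 - 4y - y^2.
Iterating the recurrence: a_0,…,a_{11} = -3, 3, 9, 39, 165, 699, 2961, 12543, 53133, 225075, 953433, 4038807.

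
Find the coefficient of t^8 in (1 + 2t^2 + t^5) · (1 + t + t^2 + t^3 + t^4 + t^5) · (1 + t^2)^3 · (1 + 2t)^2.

(1 + 2t^2 + t^5) has coefficients 1,0,2,0,0,1 for degrees 0…5.
(1 + t + t^2 + t^3 + t^4 + t^5) has coefficients 1,1,1,1,1,1,0,0,0 for degrees 0…8.
Multiplying by (1 + t^2)^3 gives running coefficients 1,1,4,4,7,7,7,7,4 for degrees 0…8.
Finally multiplying by (1 + 2t)^2, the product of all factors after the first has coefficients 1,5,12,24,39,51,63,63,60 for degrees 0…8.
[t^8] = 1·60 + 2·63 + 1·24 = 210.

210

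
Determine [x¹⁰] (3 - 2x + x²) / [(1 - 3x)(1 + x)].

The denominator gives the recurrence a_n = 2a_(n−1) + 3a_(n−2) for n ≥ 3; the numerator fixes a_0 = 3, a_1 = 4, a_2 = 18.
Iterating: 3, 4, 18, 48, 150, 444, 1338, 4008, 12030, 36084, 108258, so a_10 = 108258.

108258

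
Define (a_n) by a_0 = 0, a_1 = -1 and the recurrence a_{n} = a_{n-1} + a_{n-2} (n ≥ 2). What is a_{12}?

-144

The ordinary generating function has denominator 1 - z - z^2.
Iterating the recurrence: a_0,…,a_{12} = 0, -1, -1, -2, -3, -5, -8, -13, -21, -34, -55, -89, -144.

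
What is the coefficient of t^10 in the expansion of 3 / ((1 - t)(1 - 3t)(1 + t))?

199290

Partial fractions give a closed form: a_n = (-3/4)·1^n + (27/8)·3^n + (3/8)·(-1)^n.
At n = 10: a_10 = 199290.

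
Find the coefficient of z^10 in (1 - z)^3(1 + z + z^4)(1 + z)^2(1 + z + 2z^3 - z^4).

(1 - z)^3 has coefficients 1,-3,3,-1 for degrees 0…3.
(1 + z + z^4) has coefficients 1,1,0,0,1,0,0,0,0,0,0 for degrees 0…10.
Multiplying by (1 + z)^2 gives running coefficients 1,3,3,1,1,2,1,0,0,0,0 for degrees 0…10.
Finally multiplying by (1 + z + 2z^3 - z^4), the product of all factors after the first has coefficients 1,4,6,6,7,6,2,2,3,0,-1 for degrees 0…10.
[z^10] = 1·(-1) − 3·0 + 3·3 − 1·2 = 6.

6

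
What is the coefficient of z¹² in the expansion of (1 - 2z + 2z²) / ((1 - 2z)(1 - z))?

The denominator gives the recurrence a_n = 3a_(n−1) − 2a_(n−2) for n ≥ 3; the numerator fixes a_0 = 1, a_1 = 1, a_2 = 3.
Iterating: 1, 1, 3, 7, 15, 31, 63, 127, 255, 511, 1023, 2047, 4095, so a_12 = 4095.

4095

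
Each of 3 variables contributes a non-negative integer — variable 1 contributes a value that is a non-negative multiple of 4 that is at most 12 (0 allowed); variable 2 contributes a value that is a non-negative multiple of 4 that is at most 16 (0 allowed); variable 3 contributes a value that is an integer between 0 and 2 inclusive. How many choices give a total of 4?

The generating function for the choices is (1 + y^4 + y^8 + y^12)·(1 + y^4 + y^8 + y^12 + y^16)·(1 + y + y^2); the count is [y^4].
(1 + y^4 + y^8 + y^12) has coefficients 1,0,0,0,1 for degrees 0…4.
(1 + y^4 + y^8 + y^12 + y^16) has coefficients 1,0,0,0,1 for degrees 0…4.
Finally multiplying by (1 + y + y^2), the product of all factors after the first has coefficients 1,1,1,0,1 for degrees 0…4.
[y^4] = 1·1 + 1·1 = 2.

2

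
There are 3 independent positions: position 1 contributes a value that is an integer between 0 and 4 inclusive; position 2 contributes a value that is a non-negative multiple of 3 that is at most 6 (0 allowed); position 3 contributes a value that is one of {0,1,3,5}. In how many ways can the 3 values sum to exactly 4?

5

The generating function for the choices is (1 + y + y² + y³ + y⁴)·(1 + y³ + y⁶)·(1 + y + y³ + y⁵); the count is [y⁴].
(1 + y + y² + y³ + y⁴) has coefficients 1,1,1,1,1 for degrees 0…4.
(1 + y³ + y⁶) has coefficients 1,0,0,1,0 for degrees 0…4.
Finally multiplying by (1 + y + y³ + y⁵), the product of all factors after the first has coefficients 1,1,0,2,1 for degrees 0…4.
[y⁴] = 1·1 + 1·2 + 1·0 + 1·1 + 1·1 = 5.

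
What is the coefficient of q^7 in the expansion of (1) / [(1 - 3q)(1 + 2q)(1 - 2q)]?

Partial fractions give a closed form: a_n = (9/5)·3^n + (1/5)·(-2)^n + (-1)·2^n.
At n = 7: a_7 = 3783.

3783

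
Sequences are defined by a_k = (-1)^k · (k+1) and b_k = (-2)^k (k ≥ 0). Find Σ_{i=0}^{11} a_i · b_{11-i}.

The convolution is the t^11 coefficient of A(t)B(t).
Σ = 1·(-2048) − 2·1024 + 3·(-512) − 4·256 + 5·(-128) − 6·64 + 7·(-32) − 8·16 + 9·(-8) − 10·4 + 11·(-2) − 12·1 = -8178.

-8178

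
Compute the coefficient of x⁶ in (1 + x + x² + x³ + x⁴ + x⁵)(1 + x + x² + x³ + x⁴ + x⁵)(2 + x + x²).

21

(1 + x + x² + x³ + x⁴ + x⁵) has coefficients 1,1,1,1,1,1 for degrees 0…5.
(1 + x + x² + x³ + x⁴ + x⁵) has coefficients 1,1,1,1,1,1,0 for degrees 0…6.
Finally multiplying by (2 + x + x²), the product of all factors after the first has coefficients 2,3,4,4,4,4,2 for degrees 0…6.
[x⁶] = 1·2 + 1·4 + 1·4 + 1·4 + 1·4 + 1·3 = 21.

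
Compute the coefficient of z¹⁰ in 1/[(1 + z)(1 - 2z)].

683

The denominator gives the recurrence a_n = a_(n−1) + 2a_(n−2) for n ≥ 2; the numerator fixes a_0 = 1, a_1 = 1.
Iterating: 1, 1, 3, 5, 11, 21, 43, 85, 171, 341, 683, so a_10 = 683.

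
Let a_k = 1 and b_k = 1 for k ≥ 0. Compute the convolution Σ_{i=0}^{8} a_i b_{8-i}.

9

This is [x^8] in the product of the two ordinary generating functions.
Σ = 1·1 + 1·1 + 1·1 + 1·1 + 1·1 + 1·1 + 1·1 + 1·1 + 1·1 = 9.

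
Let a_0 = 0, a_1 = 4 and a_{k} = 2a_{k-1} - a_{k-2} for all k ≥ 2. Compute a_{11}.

44

The ordinary generating function has denominator 1 - 2z + z^2.
Iterating the recurrence: a_0,…,a_{11} = 0, 4, 8, 12, 16, 20, 24, 28, 32, 36, 40, 44.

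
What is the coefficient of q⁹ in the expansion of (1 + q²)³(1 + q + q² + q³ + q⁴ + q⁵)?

4

(1 + q²)³ has coefficients 1,0,3,0,3,0,1 for degrees 0…6.
(1 + q + q² + q³ + q⁴ + q⁵) has coefficients 1,1,1,1,1,1,0,0,0,0 for degrees 0…9.
[q⁹] = 1·0 + 3·0 + 3·1 + 1·1 = 4.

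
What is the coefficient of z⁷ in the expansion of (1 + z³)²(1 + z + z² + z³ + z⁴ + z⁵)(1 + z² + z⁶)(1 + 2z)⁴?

399

(1 + z³)² has coefficients 1,0,0,2,0,0,1 for degrees 0…6.
(1 + z + z² + z³ + z⁴ + z⁵) has coefficients 1,1,1,1,1,1,0,0 for degrees 0…7.
Multiplying by (1 + z² + z⁶) gives running coefficients 1,1,2,2,2,2,2,2 for degrees 0…7.
Finally multiplying by (1 + 2z)⁴, the product of all factors after the first has coefficients 1,9,34,74,114,146,162,162 for degrees 0…7.
[z⁷] = 1·162 + 2·114 + 1·9 = 399.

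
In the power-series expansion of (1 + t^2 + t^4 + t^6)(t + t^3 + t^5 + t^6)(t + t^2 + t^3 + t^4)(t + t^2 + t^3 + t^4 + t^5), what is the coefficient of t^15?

(1 + t^2 + t^4 + t^6) has coefficients 1,0,1,0,1,0,1 for degrees 0…6.
(t + t^3 + t^5 + t^6) has coefficients 0,1,0,1,0,1,1,0,0,0,0,0,0,0,0,0 for degrees 0…15.
Multiplying by (t + t^2 + t^3 + t^4) gives running coefficients 0,0,1,1,2,2,2,3,2,2,1,0,0,0,0,0 for degrees 0…15.
Finally multiplying by (t + t^2 + t^3 + t^4 + t^5), the product of all factors after the first has coefficients 0,0,0,1,2,4,6,8,10,11,11,10,8,5,3,1 for degrees 0…15.
[t^15] = 1·1 + 1·5 + 1·10 + 1·11 = 27.

27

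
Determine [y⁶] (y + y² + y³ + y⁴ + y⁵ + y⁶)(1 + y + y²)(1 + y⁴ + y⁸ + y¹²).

5

(y + y² + y³ + y⁴ + y⁵ + y⁶) has coefficients 0,1,1,1,1,1,1 for degrees 0…6.
(1 + y + y²) has coefficients 1,1,1,0,0,0,0 for degrees 0…6.
Finally multiplying by (1 + y⁴ + y⁸ + y¹²), the product of all factors after the first has coefficients 1,1,1,0,1,1,1 for degrees 0…6.
[y⁶] = 1·1 + 1·1 + 1·0 + 1·1 + 1·1 + 1·1 = 5.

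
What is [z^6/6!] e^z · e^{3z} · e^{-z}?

The EGF product rule gives c_6 = Σ_{k_1+k_2+k_3=6} C(6; k_1,k_2,k_3) · ∏ g_i(k_i), where e^z gives (1)^k; e^{3z} gives (3)^k; e^{-z} gives (-1)^k.
g_1(k) for k = 0…6: 1, 1, 1, 1, 1, 1, 1.
g_2(k) for k = 0…6: 1, 3, 9, 27, 81, 243, 729.
g_3(k) for k = 0…6: 1, -1, 1, -1, 1, -1, 1.
First combine the last two factors: h(k) = Σ_j C(k,j)·g_2(j)·g_3(k−j) for k = 0…6: 1, 2, 4, 8, 16, 32, 64.
c_6 = Σ_k C(6,k)·g_1(k)·h(6−k) = 1·1·64 + 6·1·32 + 15·1·16 + 20·1·8 + 15·1·4 + 6·1·2 + 1·1·1 = 64 + 192 + 240 + 160 + 60 + 12 + 1 = 729.

729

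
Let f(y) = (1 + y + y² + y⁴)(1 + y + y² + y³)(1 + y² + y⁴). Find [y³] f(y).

5

(1 + y + y² + y⁴) has coefficients 1,1,1,0 for degrees 0…3.
(1 + y + y² + y³) has coefficients 1,1,1,1 for degrees 0…3.
Finally multiplying by (1 + y² + y⁴), the product of all factors after the first has coefficients 1,1,2,2 for degrees 0…3.
[y³] = 1·2 + 1·2 + 1·1 = 5.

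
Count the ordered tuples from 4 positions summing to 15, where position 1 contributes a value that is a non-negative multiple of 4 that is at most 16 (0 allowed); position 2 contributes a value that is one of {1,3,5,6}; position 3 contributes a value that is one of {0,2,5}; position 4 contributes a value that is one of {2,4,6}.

The generating function for the choices is (1 + t⁴ + t⁸ + t¹² + t¹⁶)·(t + t³ + t⁵ + t⁶)·(1 + t² + t⁵)·(t² + t⁴ + t⁶); the count is [t¹⁵].
(1 + t⁴ + t⁸ + t¹² + t¹⁶) has coefficients 1,0,0,0,1,0,0,0,1,0,0,0,1,0,0,0 for degrees 0…15.
(t + t³ + t⁵ + t⁶) has coefficients 0,1,0,1,0,1,1,0,0,0,0,0,0,0,0,0 for degrees 0…15.
Multiplying by (1 + t² + t⁵) gives running coefficients 0,1,0,2,0,2,2,1,2,0,1,1,0,0,0,0 for degrees 0…15.
Finally multiplying by (t² + t⁴ + t⁶), the product of all factors after the first has coefficients 0,0,0,1,0,3,0,5,2,5,4,3,5,2,3,1 for degrees 0…15.
[t¹⁵] = 1·1 + 1·3 + 1·5 + 1·1 = 10.

10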